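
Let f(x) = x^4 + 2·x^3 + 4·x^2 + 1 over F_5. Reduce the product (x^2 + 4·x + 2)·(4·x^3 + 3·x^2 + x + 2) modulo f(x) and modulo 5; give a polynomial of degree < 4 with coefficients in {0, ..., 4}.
a · b ≡ 3·x^3 + 3·x^2 + x + 3 (mod f(x))

Multiply as integer polynomials: a · b = 4·x^5 + 19·x^4 + 21·x^3 + 12·x^2 + 10·x + 4. Reducing coefficients mod 5: a · b ≡ 4·x^5 + 4·x^4 + x^3 + 2·x^2 + 4. Now divide by f(x) = x^4 + 2·x^3 + 4·x^2 + 1 in F_5[x], eliminating the leading term at each step:
  leading term 4·x^5: subtract (4·x)·f(x) = 4·x^5 + 3·x^4 + x^3 + 4·x, leaving x^4 + 2·x^2 + x + 4 (coefficients mod 5)
  leading term x^4: subtract (1)·f(x) = x^4 + 2·x^3 + 4·x^2 + 1, leaving 3·x^3 + 3·x^2 + x + 3 (coefficients mod 5)
The degree is now < 4, so this is the remainder. Hence a · b ≡ 3·x^3 + 3·x^2 + x + 3 in F_5[x]/(f).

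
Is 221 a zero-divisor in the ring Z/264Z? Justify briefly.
NO

gcd(221, 264) = 1, so 221 is a unit in Z/264Z (it has a multiplicative inverse). A unit cannot be a zero-divisor: if 221·b ≡ 0 then multiplying both sides by 221^(−1) gives b ≡ 0. So 221 is not a zero-divisor.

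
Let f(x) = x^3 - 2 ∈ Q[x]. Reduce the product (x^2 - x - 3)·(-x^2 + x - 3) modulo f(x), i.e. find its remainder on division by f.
First multiply in Q[x] without reducing: a · b = -x^4 + 2·x^3 - x^2 + 9. Now divide by f(x) = x^3 - 2, eliminating the leading term at each step:
  leading term -x^4: subtract (-x)·f(x) = -x^4 + 2·x, leaving 2·x^3 - x^2 - 2·x + 9
  leading term 2·x^3: subtract (2)·f(x) = 2·x^3 - 4, leaving -x^2 - 2·x + 13
The degree is now < 3, so this is the remainder. Hence a · b ≡ -x^2 - 2·x + 13 in Q[x]/(f).

Final answer: a · b ≡ -x^2 - 2·x + 13 (mod f(x))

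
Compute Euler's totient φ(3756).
φ is multiplicative, with φ(p^e) = p^e − p^(e−1). Factorise 3756 = 2^2 · 3 · 313. Then
  φ(3756) = (2^2 − 2^1) · (3 − 1) · (313 − 1) = 2 · 2 · 312 = 1248.

Final answer: φ(3756) = 1248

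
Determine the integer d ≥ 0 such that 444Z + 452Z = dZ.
(444, 452) = (4); d = 4

In the PID Z, (a, b) is generated by gcd(a, b). Compute gcd(452, 444) with the extended Euclidean algorithm, tracking rows (r, s, t) with s·452 + t·444 = r:
  row A: (452, 1, 0)   [1·452 + 0·444 = 452]
  row B: (444, 0, 1)   [0·452 + 1·444 = 444]
  452 = 1·444 + 8   → row C = row A − 1·row B = (8, 1, −1)   [check: 1·452 − 1·444 = 8]
  444 = 55·8 + 4   → row D = row B − 55·row C = (4, −55, 56)   [check: −55·452 + 56·444 = 4]
  8 = 2·4 + 0   → remainder 0, stop. gcd = 4 (last nonzero row D).
So gcd(444, 452) = 4, with Bézout identity −55·452 + 56·444 = 4. Containment (⊇): the Bézout identity exhibits 4 as an element of (444, 452), giving (4) ⊆ (444, 452). Containment (⊆): since 4 | 444 and 4 | 452 (444 = 4·111, 452 = 4·113), every Z-linear combination of 444 and 452 is divisible by 4, so (444, 452) ⊆ (4). Therefore (444, 452) = (4), d = 4.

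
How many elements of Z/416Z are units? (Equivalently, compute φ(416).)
An element a ∈ Z/416Z is a unit iff gcd(a, 416) = 1, so the number of units is φ(416). φ is multiplicative, with φ(p^e) = p^e − p^(e−1). Factorise 416 = 2^5 · 13. Then
  φ(416) = (2^5 − 2^4) · (13 − 1) = 16 · 12 = 192.

Final answer: Z/416Z has φ(416) = 192 units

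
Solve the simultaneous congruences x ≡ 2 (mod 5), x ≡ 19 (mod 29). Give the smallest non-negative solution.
The moduli 5, 29 are pairwise coprime, so by the CRT there is a unique solution mod 5·29 = 145.
Solve by successive substitution. Start with x ≡ 2 (mod 5).
  Combine with x ≡ 19 (mod 29): write x = 2 + 5·t and require 2 + 5·t ≡ 19 (mod 29), i.e. 5·t ≡ 19 − 2 ≡ 17 (mod 29). Since 5^(−1) ≡ 6 (mod 29), t ≡ 6·17 ≡ 15 (mod 29). So x ≡ 2 + 5·15 = 77 (mod 145).
Unique solution in [0, 145): x = 77.

Final answer: x ≡ 77 (mod 145); the representative in [0, 145) is 77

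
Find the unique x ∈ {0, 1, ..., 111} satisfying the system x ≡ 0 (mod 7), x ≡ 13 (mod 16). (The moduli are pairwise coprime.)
The moduli 7, 16 are pairwise coprime, so by the CRT there is a unique solution mod 7·16 = 112.
Solve by successive substitution. Start with x ≡ 0 (mod 7).
  Combine with x ≡ 13 (mod 16): write x = 7·t and require 7·t ≡ 13 (mod 16). Since 7^(−1) ≡ 7 (mod 16), t ≡ 7·13 ≡ 11 (mod 16). So x ≡ 7·11 = 77 (mod 112).
Unique solution in [0, 112): x = 77.

Final answer: x ≡ 77 (mod 112); the representative in [0, 112) is 77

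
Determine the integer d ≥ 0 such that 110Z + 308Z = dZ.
(110, 308) = (22); d = 22

In the PID Z, (a, b) is generated by gcd(a, b). Compute gcd(308, 110) with the extended Euclidean algorithm, tracking rows (r, s, t) with s·308 + t·110 = r:
  row A: (308, 1, 0)   [1·308 + 0·110 = 308]
  row B: (110, 0, 1)   [0·308 + 1·110 = 110]
  308 = 2·110 + 88   → row C = row A − 2·row B = (88, 1, −2)   [check: 1·308 − 2·110 = 88]
  110 = 1·88 + 22   → row D = row B − 1·row C = (22, −1, 3)   [check: −1·308 + 3·110 = 22]
  88 = 4·22 + 0   → remainder 0, stop. gcd = 22 (last nonzero row D).
So gcd(110, 308) = 22, with Bézout identity −1·308 + 3·110 = 22. Containment (⊇): the Bézout identity exhibits 22 as an element of (110, 308), giving (22) ⊆ (110, 308). Containment (⊆): since 22 | 110 and 22 | 308 (110 = 22·5, 308 = 22·14), every Z-linear combination of 110 and 308 is divisible by 22, so (110, 308) ⊆ (22). Therefore (110, 308) = (22), d = 22.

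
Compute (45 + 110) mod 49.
8

Reduce the summands first: 110 ≡ 12 (mod 49), so 45 + 110 ≡ 45 + 12 (mod 49). 45 + 12 = 57; 57 = 1·49 + 8, so (45 + 110) mod 49 = 8.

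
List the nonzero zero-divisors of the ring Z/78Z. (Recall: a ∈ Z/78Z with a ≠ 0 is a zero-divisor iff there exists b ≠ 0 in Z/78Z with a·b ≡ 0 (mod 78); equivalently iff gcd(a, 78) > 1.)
An element a ∈ Z/78Z (with a ≠ 0) is a zero-divisor iff gcd(a, 78) > 1 (because a is a unit precisely when gcd(a, n) = 1, and in Z/nZ every nonzero, non-unit element is a zero-divisor). Scan a = 1, ..., 77 and keep those with gcd(a, 78) > 1:
  gcd(2, 78) = 2, gcd(3, 78) = 3, gcd(4, 78) = 2, gcd(6, 78) = 6, gcd(8, 78) = 2, gcd(9, 78) = 3, gcd(10, 78) = 2, gcd(12, 78) = 6, gcd(13, 78) = 13, gcd(14, 78) = 2, gcd(15, 78) = 3, gcd(16, 78) = 2, gcd(18, 78) = 6, gcd(20, 78) = 2, gcd(21, 78) = 3, gcd(22, 78) = 2, gcd(24, 78) = 6, gcd(26, 78) = 26, gcd(27, 78) = 3, gcd(28, 78) = 2, gcd(30, 78) = 6, gcd(32, 78) = 2, gcd(33, 78) = 3, gcd(34, 78) = 2, gcd(36, 78) = 6, gcd(38, 78) = 2, gcd(39, 78) = 39, gcd(40, 78) = 2, gcd(42, 78) = 6, gcd(44, 78) = 2, gcd(45, 78) = 3, gcd(46, 78) = 2, gcd(48, 78) = 6, gcd(50, 78) = 2, gcd(51, 78) = 3, gcd(52, 78) = 26, gcd(54, 78) = 6, gcd(56, 78) = 2, gcd(57, 78) = 3, gcd(58, 78) = 2, gcd(60, 78) = 6, gcd(62, 78) = 2, gcd(63, 78) = 3, gcd(64, 78) = 2, gcd(65, 78) = 13, gcd(66, 78) = 6, gcd(68, 78) = 2, gcd(69, 78) = 3, gcd(70, 78) = 2, gcd(72, 78) = 6, gcd(74, 78) = 2, gcd(75, 78) = 3, gcd(76, 78) = 2.
All other a ∈ {1, ..., 77} have gcd(a, 78) = 1 and are units. So the nonzero zero-divisors are exactly the 53 values of a appearing in this scan.

Final answer: nonzero zero-divisors of Z/78Z = {2, 3, 4, 6, 8, 9, 10, 12, 13, 14, 15, 16, 18, 20, 21, 22, 24, 26, 27, 28, 30, 32, 33, 34, 36, 38, 39, 40, 42, 44, 45, 46, 48, 50, 51, 52, 54, 56, 57, 58, 60, 62, 63, 64, 65, 66, 68, 69, 70, 72, 74, 75, 76}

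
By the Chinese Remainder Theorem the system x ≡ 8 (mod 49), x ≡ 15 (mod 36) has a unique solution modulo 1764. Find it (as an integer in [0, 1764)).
x ≡ 1527 (mod 1764); the representative in [0, 1764) is 1527

The moduli 49, 36 are pairwise coprime, so by the CRT there is a unique solution mod 49·36 = 1764.
Solve by successive substitution. Start with x ≡ 8 (mod 49).
  Combine with x ≡ 15 (mod 36): write x = 8 + 49·t and require 8 + 49·t ≡ 15 (mod 36), i.e. 49·t ≡ 15 − 8 ≡ 7 (mod 36). Since 49^(−1) ≡ 25 (mod 36) (49 ≡ 13 (mod 36)), t ≡ 25·7 ≡ 31 (mod 36). So x ≡ 8 + 49·31 = 1527 (mod 1764).
Unique solution in [0, 1764): x = 1527.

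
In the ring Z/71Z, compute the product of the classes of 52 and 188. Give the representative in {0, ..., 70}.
49

Reduce the factors first: 188 ≡ 46 (mod 71), so 52 · 188 ≡ 52 · 46 (mod 71). 52 · 46 = 2392. Dividing by 71: 2392 = 33·71 + 49. So (52 · 188) mod 71 = 49.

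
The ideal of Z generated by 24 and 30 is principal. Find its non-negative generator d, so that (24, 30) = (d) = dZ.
In the PID Z, (a, b) is generated by gcd(a, b). Compute gcd(30, 24) with the extended Euclidean algorithm, tracking rows (r, s, t) with s·30 + t·24 = r:
  row A: (30, 1, 0)   [1·30 + 0·24 = 30]
  row B: (24, 0, 1)   [0·30 + 1·24 = 24]
  30 = 1·24 + 6   → row C = row A − 1·row B = (6, 1, −1)   [check: 1·30 − 1·24 = 6]
  24 = 4·6 + 0   → remainder 0, stop. gcd = 6 (last nonzero row C).
So gcd(24, 30) = 6, with Bézout identity 1·30 − 1·24 = 6. Containment (⊇): the Bézout identity exhibits 6 as an element of (24, 30), giving (6) ⊆ (24, 30). Containment (⊆): since 6 | 24 and 6 | 30 (24 = 6·4, 30 = 6·5), every Z-linear combination of 24 and 30 is divisible by 6, so (24, 30) ⊆ (6). Therefore (24, 30) = (6), d = 6.

Final answer: (24, 30) = (6); d = 6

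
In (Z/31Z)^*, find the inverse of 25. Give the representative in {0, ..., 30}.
Apply the extended Euclidean algorithm to (31, 25), tracking rows (r, s, t) with s·31 + t·25 = r. Each division r_prev = q·r_cur + r_new produces the new row as (previous row) − q·(current row):
  row A: (31, 1, 0)   [1·31 + 0·25 = 31]
  row B: (25, 0, 1)   [0·31 + 1·25 = 25]
  31 = 1·25 + 6   → row C = row A − 1·row B = (6, 1, −1)   [check: 1·31 − 1·25 = 6]
  25 = 4·6 + 1   → row D = row B − 4·row C = (1, −4, 5)   [check: −4·31 + 5·25 = 1]
  6 = 6·1 + 0   → remainder 0, stop. gcd = 1 (last nonzero row D).
The gcd is 1, so 25 is invertible mod 31. The last nonzero row gives −4·31 + 5·25 = 1, so t = 5. So 25^(−1) ≡ 5 (mod 31). Verify: 25 · 5 = 125 ≡ 1 (mod 31). ✓

Final answer: 25^(−1) ≡ 5 (mod 31)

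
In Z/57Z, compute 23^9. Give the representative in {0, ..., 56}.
20

Use repeated squaring. Binary(9) = 1001. Walk through the bits of the exponent 9 left-to-right: at each bit after the leading one, square the running value, then multiply by 23 if the bit is 1 (always reducing mod 57):
  bit 1 = 1 (leading): start with 23.
  bit 2 = 0: square 23^2 = 529 ≡ 16 (mod 57).
  bit 3 = 0: square 16^2 = 256 ≡ 28 (mod 57).
  bit 4 = 1: square 28^2 = 784 ≡ 43; bit is 1, so multiply 43·23 = 989 ≡ 20 (mod 57).
Final value: 23^9 ≡ 20 (mod 57).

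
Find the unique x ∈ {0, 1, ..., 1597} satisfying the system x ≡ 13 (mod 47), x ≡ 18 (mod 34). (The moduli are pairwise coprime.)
The moduli 47, 34 are pairwise coprime, so by the CRT there is a unique solution mod 47·34 = 1598.
Solve by successive substitution. Start with x ≡ 13 (mod 47).
  Combine with x ≡ 18 (mod 34): write x = 13 + 47·t and require 13 + 47·t ≡ 18 (mod 34), i.e. 47·t ≡ 18 − 13 ≡ 5 (mod 34). Since 47^(−1) ≡ 21 (mod 34) (47 ≡ 13 (mod 34)), t ≡ 21·5 ≡ 3 (mod 34). So x ≡ 13 + 47·3 = 154 (mod 1598).
Unique solution in [0, 1598): x = 154.

Final answer: x ≡ 154 (mod 1598); the representative in [0, 1598) is 154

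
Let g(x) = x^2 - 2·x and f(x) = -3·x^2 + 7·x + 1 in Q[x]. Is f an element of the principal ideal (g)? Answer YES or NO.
NO

In Q[x] the ideal (g) consists of all multiples of g, so f ∈ (g) iff g | f, i.e. iff the remainder of f on division by g is 0. Divide f by g (g is monic, so eliminate the leading term of the running remainder at each step):
  leading term -3·x^2: subtract (-3)·g(x) = -3·x^2 + 6·x, leaving x + 1
The remainder r(x) = x + 1 ≠ 0 (and deg r < deg g), so g ∤ f, i.e. f ∉ (g).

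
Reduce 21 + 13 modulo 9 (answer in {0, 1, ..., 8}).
Reduce the summands first: 21 ≡ 3, 13 ≡ 4 (mod 9), so 21 + 13 ≡ 3 + 4 (mod 9). 3 + 4 = 7; 7 = 0·9 + 7, so (21 + 13) mod 9 = 7.

Final answer: 7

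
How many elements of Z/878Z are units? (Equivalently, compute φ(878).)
Z/878Z has φ(878) = 438 units

An element a ∈ Z/878Z is a unit iff gcd(a, 878) = 1, so the number of units is φ(878). φ is multiplicative, with φ(p^e) = p^e − p^(e−1). Factorise 878 = 2 · 439. Then
  φ(878) = (2 − 1) · (439 − 1) = 1 · 438 = 438.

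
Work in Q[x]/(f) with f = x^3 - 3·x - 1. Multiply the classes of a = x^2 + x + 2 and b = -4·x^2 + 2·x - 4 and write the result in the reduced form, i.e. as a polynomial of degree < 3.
a · b ≡ -22·x^2 - 10·x - 10 (mod f(x))

First multiply in Q[x] without reducing: a · b = -4·x^4 - 2·x^3 - 10·x^2 - 8. Now divide by f(x) = x^3 - 3·x - 1, eliminating the leading term at each step:
  leading term -4·x^4: subtract (-4·x)·f(x) = -4·x^4 + 12·x^2 + 4·x, leaving -2·x^3 - 22·x^2 - 4·x - 8
  leading term -2·x^3: subtract (-2)·f(x) = -2·x^3 + 6·x + 2, leaving -22·x^2 - 10·x - 10
The degree is now < 3, so this is the remainder. Hence a · b ≡ -22·x^2 - 10·x - 10 in Q[x]/(f).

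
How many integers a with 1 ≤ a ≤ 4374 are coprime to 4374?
1458

The number of a ∈ {1, ..., 4374} with gcd(a, 4374) = 1 is by definition Euler's totient φ(4374). φ is multiplicative, with φ(p^e) = p^e − p^(e−1). Factorise 4374 = 2 · 3^7. Then
  φ(4374) = (2 − 1) · (3^7 − 3^6) = 1 · 1458 = 1458.
So there are 1458 such integers.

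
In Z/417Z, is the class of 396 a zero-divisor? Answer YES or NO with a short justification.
gcd(396, 417) = 3 > 1, so 396 is not a unit in Z/417Z. In Z/nZ every nonzero non-unit is a zero-divisor: explicitly, take b = 417/gcd = 139 ≠ 0 (mod 417); then 396·139 = 55044 = 132·417, i.e. 396·139 ≡ 0 (mod 417). So 396 is a zero-divisor.

Final answer: YES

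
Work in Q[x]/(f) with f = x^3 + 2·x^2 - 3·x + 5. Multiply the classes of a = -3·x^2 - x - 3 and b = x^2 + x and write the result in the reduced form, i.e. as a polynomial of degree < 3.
a · b ≡ -17·x^2 + 18·x - 10 (mod f(x))

First multiply in Q[x] without reducing: a · b = -3·x^4 - 4·x^3 - 4·x^2 - 3·x. Now divide by f(x) = x^3 + 2·x^2 - 3·x + 5, eliminating the leading term at each step:
  leading term -3·x^4: subtract (-3·x)·f(x) = -3·x^4 - 6·x^3 + 9·x^2 - 15·x, leaving 2·x^3 - 13·x^2 + 12·x
  leading term 2·x^3: subtract (2)·f(x) = 2·x^3 + 4·x^2 - 6·x + 10, leaving -17·x^2 + 18·x - 10
The degree is now < 3, so this is the remainder. Hence a · b ≡ -17·x^2 + 18·x - 10 in Q[x]/(f).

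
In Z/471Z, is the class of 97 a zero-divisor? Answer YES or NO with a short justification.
gcd(97, 471) = 1, so 97 is a unit in Z/471Z (it has a multiplicative inverse). A unit cannot be a zero-divisor: if 97·b ≡ 0 then multiplying both sides by 97^(−1) gives b ≡ 0. So 97 is not a zero-divisor.

Final answer: NO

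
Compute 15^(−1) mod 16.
Apply the extended Euclidean algorithm to (16, 15), tracking rows (r, s, t) with s·16 + t·15 = r. Each division r_prev = q·r_cur + r_new produces the new row as (previous row) − q·(current row):
  row A: (16, 1, 0)   [1·16 + 0·15 = 16]
  row B: (15, 0, 1)   [0·16 + 1·15 = 15]
  16 = 1·15 + 1   → row C = row A − 1·row B = (1, 1, −1)   [check: 1·16 − 1·15 = 1]
  15 = 15·1 + 0   → remainder 0, stop. gcd = 1 (last nonzero row C).
The gcd is 1, so 15 is invertible mod 16. The last nonzero row gives 1·16 − 1·15 = 1, so t = −1. So 15^(−1) ≡ −1 ≡ 15 (mod 16). Verify: 15 · 15 = 225 ≡ 1 (mod 16). ✓

Final answer: 15^(−1) ≡ 15 (mod 16)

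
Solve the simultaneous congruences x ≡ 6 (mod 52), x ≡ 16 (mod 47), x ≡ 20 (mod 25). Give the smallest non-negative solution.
The moduli 52, 47, 25 are pairwise coprime, so by the CRT there is a unique solution mod 52·47·25 = 61100.
Solve by successive substitution. Start with x ≡ 6 (mod 52).
  Combine with x ≡ 16 (mod 47): write x = 6 + 52·t and require 6 + 52·t ≡ 16 (mod 47), i.e. 52·t ≡ 16 − 6 ≡ 10 (mod 47). Since 52^(−1) ≡ 19 (mod 47) (52 ≡ 5 (mod 47)), t ≡ 19·10 ≡ 2 (mod 47). So x ≡ 6 + 52·2 = 110 (mod 2444).
  Combine with x ≡ 20 (mod 25): write x = 110 + 2444·t and require 110 + 2444·t ≡ 20 (mod 25), i.e. 2444·t ≡ 20 − 110 ≡ 10 (mod 25). Since 2444^(−1) ≡ 4 (mod 25) (2444 ≡ 19 (mod 25)), t ≡ 4·10 ≡ 15 (mod 25). So x ≡ 110 + 2444·15 = 36770 (mod 61100).
Unique solution in [0, 61100): x = 36770.

Final answer: x ≡ 36770 (mod 61100); the representative in [0, 61100) is 36770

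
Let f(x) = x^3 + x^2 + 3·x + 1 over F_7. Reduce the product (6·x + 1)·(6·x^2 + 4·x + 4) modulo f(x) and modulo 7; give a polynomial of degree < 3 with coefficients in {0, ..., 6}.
a · b ≡ x^2 + 4·x + 3 (mod f(x))

Multiply as integer polynomials: a · b = 36·x^3 + 30·x^2 + 28·x + 4. Reducing coefficients mod 7: a · b ≡ x^3 + 2·x^2 + 4. Now divide by f(x) = x^3 + x^2 + 3·x + 1 in F_7[x], eliminating the leading term at each step:
  leading term x^3: subtract (1)·f(x) = x^3 + x^2 + 3·x + 1, leaving x^2 + 4·x + 3 (coefficients mod 7)
The degree is now < 3, so this is the remainder. Hence a · b ≡ x^2 + 4·x + 3 in F_7[x]/(f).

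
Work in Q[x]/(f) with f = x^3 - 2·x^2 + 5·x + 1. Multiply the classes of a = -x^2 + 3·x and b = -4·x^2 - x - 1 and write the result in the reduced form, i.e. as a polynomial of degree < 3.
First multiply in Q[x] without reducing: a · b = 4·x^4 - 11·x^3 - 2·x^2 - 3·x. Now divide by f(x) = x^3 - 2·x^2 + 5·x + 1, eliminating the leading term at each step:
  leading term 4·x^4: subtract (4·x)·f(x) = 4·x^4 - 8·x^3 + 20·x^2 + 4·x, leaving -3·x^3 - 22·x^2 - 7·x
  leading term -3·x^3: subtract (-3)·f(x) = -3·x^3 + 6·x^2 - 15·x - 3, leaving -28·x^2 + 8·x + 3
The degree is now < 3, so this is the remainder. Hence a · b ≡ -28·x^2 + 8·x + 3 in Q[x]/(f).

Final answer: a · b ≡ -28·x^2 + 8·x + 3 (mod f(x))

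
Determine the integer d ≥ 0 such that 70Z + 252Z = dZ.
In the PID Z, (a, b) is generated by gcd(a, b). Compute gcd(252, 70) with the extended Euclidean algorithm, tracking rows (r, s, t) with s·252 + t·70 = r:
  row A: (252, 1, 0)   [1·252 + 0·70 = 252]
  row B: (70, 0, 1)   [0·252 + 1·70 = 70]
  252 = 3·70 + 42   → row C = row A − 3·row B = (42, 1, −3)   [check: 1·252 − 3·70 = 42]
  70 = 1·42 + 28   → row D = row B − 1·row C = (28, −1, 4)   [check: −1·252 + 4·70 = 28]
  42 = 1·28 + 14   → row E = row C − 1·row D = (14, 2, −7)   [check: 2·252 − 7·70 = 14]
  28 = 2·14 + 0   → remainder 0, stop. gcd = 14 (last nonzero row E).
So gcd(70, 252) = 14, with Bézout identity 2·252 − 7·70 = 14. Containment (⊇): the Bézout identity exhibits 14 as an element of (70, 252), giving (14) ⊆ (70, 252). Containment (⊆): since 14 | 70 and 14 | 252 (70 = 14·5, 252 = 14·18), every Z-linear combination of 70 and 252 is divisible by 14, so (70, 252) ⊆ (14). Therefore (70, 252) = (14), d = 14.

Final answer: (70, 252) = (14); d = 14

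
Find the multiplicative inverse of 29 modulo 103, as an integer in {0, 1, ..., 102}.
Apply the extended Euclidean algorithm to (103, 29), tracking rows (r, s, t) with s·103 + t·29 = r. Each division r_prev = q·r_cur + r_new produces the new row as (previous row) − q·(current row):
  row A: (103, 1, 0)   [1·103 + 0·29 = 103]
  row B: (29, 0, 1)   [0·103 + 1·29 = 29]
  103 = 3·29 + 16   → row C = row A − 3·row B = (16, 1, −3)   [check: 1·103 − 3·29 = 16]
  29 = 1·16 + 13   → row D = row B − 1·row C = (13, −1, 4)   [check: −1·103 + 4·29 = 13]
  16 = 1·13 + 3   → row E = row C − 1·row D = (3, 2, −7)   [check: 2·103 − 7·29 = 3]
  13 = 4·3 + 1   → row F = row D − 4·row E = (1, −9, 32)   [check: −9·103 + 32·29 = 1]
  3 = 3·1 + 0   → remainder 0, stop. gcd = 1 (last nonzero row F).
The gcd is 1, so 29 is invertible mod 103. The last nonzero row gives −9·103 + 32·29 = 1, so t = 32. So 29^(−1) ≡ 32 (mod 103). Verify: 29 · 32 = 928 ≡ 1 (mod 103). ✓

Final answer: 29^(−1) ≡ 32 (mod 103)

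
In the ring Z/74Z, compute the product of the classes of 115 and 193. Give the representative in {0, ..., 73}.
69

Reduce the factors first: 115 ≡ 41, 193 ≡ 45 (mod 74), so 115 · 193 ≡ 41 · 45 (mod 74). 41 · 45 = 1845. Dividing by 74: 1845 = 24·74 + 69. So (115 · 193) mod 74 = 69.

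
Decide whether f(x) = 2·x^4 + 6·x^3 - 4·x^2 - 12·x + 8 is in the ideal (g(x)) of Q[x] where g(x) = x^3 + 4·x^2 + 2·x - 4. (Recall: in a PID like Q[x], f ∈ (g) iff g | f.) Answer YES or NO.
In Q[x] the ideal (g) consists of all multiples of g, so f ∈ (g) iff g | f, i.e. iff the remainder of f on division by g is 0. Divide f by g (g is monic, so eliminate the leading term of the running remainder at each step):
  leading term 2·x^4: subtract (2·x)·g(x) = 2·x^4 + 8·x^3 + 4·x^2 - 8·x, leaving -2·x^3 - 8·x^2 - 4·x + 8
  leading term -2·x^3: subtract (-2)·g(x) = -2·x^3 - 8·x^2 - 4·x + 8, leaving 0
The remainder is 0, so f(x) = g(x) · h(x) with h(x) = 2·x - 2. Hence g | f, i.e. f ∈ (g).

Final answer: YES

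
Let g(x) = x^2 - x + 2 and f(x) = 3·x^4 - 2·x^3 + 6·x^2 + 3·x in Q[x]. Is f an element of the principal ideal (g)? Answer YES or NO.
NO

In Q[x] the ideal (g) consists of all multiples of g, so f ∈ (g) iff g | f, i.e. iff the remainder of f on division by g is 0. Divide f by g (g is monic, so eliminate the leading term of the running remainder at each step):
  leading term 3·x^4: subtract (3·x^2)·g(x) = 3·x^4 - 3·x^3 + 6·x^2, leaving x^3 + 3·x
  leading term x^3: subtract (x)·g(x) = x^3 - x^2 + 2·x, leaving x^2 + x
  leading term x^2: subtract (1)·g(x) = x^2 - x + 2, leaving 2·x - 2
The remainder r(x) = 2·x - 2 ≠ 0 (and deg r < deg g), so g ∤ f, i.e. f ∉ (g).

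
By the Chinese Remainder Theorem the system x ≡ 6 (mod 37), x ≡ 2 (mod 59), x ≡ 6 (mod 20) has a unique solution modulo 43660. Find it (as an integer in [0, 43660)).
The moduli 37, 59, 20 are pairwise coprime, so by the CRT there is a unique solution mod 37·59·20 = 43660.
Solve by successive substitution. Start with x ≡ 6 (mod 37).
  Combine with x ≡ 2 (mod 59): write x = 6 + 37·t and require 6 + 37·t ≡ 2 (mod 59), i.e. 37·t ≡ 2 − 6 ≡ 55 (mod 59). Since 37^(−1) ≡ 8 (mod 59), t ≡ 8·55 ≡ 27 (mod 59). So x ≡ 6 + 37·27 = 1005 (mod 2183).
  Combine with x ≡ 6 (mod 20): write x = 1005 + 2183·t and require 1005 + 2183·t ≡ 6 (mod 20), i.e. 2183·t ≡ 6 − 1005 ≡ 1 (mod 20). Since 2183^(−1) ≡ 7 (mod 20) (2183 ≡ 3 (mod 20)), t ≡ 7·1 ≡ 7 (mod 20). So x ≡ 1005 + 2183·7 = 16286 (mod 43660).
Unique solution in [0, 43660): x = 16286.

Final answer: x ≡ 16286 (mod 43660); the representative in [0, 43660) is 16286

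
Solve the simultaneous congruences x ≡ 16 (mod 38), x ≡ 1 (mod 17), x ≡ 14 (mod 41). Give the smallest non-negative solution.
The moduli 38, 17, 41 are pairwise coprime, so by the CRT there is a unique solution mod 38·17·41 = 26486.
Solve by successive substitution. Start with x ≡ 16 (mod 38).
  Combine with x ≡ 1 (mod 17): write x = 16 + 38·t and require 16 + 38·t ≡ 1 (mod 17), i.e. 38·t ≡ 1 − 16 ≡ 2 (mod 17). Since 38^(−1) ≡ 13 (mod 17) (38 ≡ 4 (mod 17)), t ≡ 13·2 ≡ 9 (mod 17). So x ≡ 16 + 38·9 = 358 (mod 646).
  Combine with x ≡ 14 (mod 41): write x = 358 + 646·t and require 358 + 646·t ≡ 14 (mod 41), i.e. 646·t ≡ 14 − 358 ≡ 25 (mod 41). Since 646^(−1) ≡ 4 (mod 41) (646 ≡ 31 (mod 41)), t ≡ 4·25 ≡ 18 (mod 41). So x ≡ 358 + 646·18 = 11986 (mod 26486).
Unique solution in [0, 26486): x = 11986.

Final answer: x ≡ 11986 (mod 26486); the representative in [0, 26486) is 11986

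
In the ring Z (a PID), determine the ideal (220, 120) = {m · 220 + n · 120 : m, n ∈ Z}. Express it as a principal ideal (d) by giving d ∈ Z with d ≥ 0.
In the PID Z, (a, b) is generated by gcd(a, b). Compute gcd(220, 120) with the extended Euclidean algorithm, tracking rows (r, s, t) with s·220 + t·120 = r:
  row A: (220, 1, 0)   [1·220 + 0·120 = 220]
  row B: (120, 0, 1)   [0·220 + 1·120 = 120]
  220 = 1·120 + 100   → row C = row A − 1·row B = (100, 1, −1)   [check: 1·220 − 1·120 = 100]
  120 = 1·100 + 20   → row D = row B − 1·row C = (20, −1, 2)   [check: −1·220 + 2·120 = 20]
  100 = 5·20 + 0   → remainder 0, stop. gcd = 20 (last nonzero row D).
So gcd(220, 120) = 20, with Bézout identity −1·220 + 2·120 = 20. Containment (⊇): the Bézout identity exhibits 20 as an element of (220, 120), giving (20) ⊆ (220, 120). Containment (⊆): since 20 | 220 and 20 | 120 (220 = 20·11, 120 = 20·6), every Z-linear combination of 220 and 120 is divisible by 20, so (220, 120) ⊆ (20). Therefore (220, 120) = (20), d = 20.

Final answer: (220, 120) = (20); d = 20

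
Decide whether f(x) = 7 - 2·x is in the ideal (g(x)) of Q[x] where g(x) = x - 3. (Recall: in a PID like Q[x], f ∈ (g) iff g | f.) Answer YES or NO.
NO

In Q[x] the ideal (g) consists of all multiples of g, so f ∈ (g) iff g | f, i.e. iff the remainder of f on division by g is 0. Divide f by g (g is monic, so eliminate the leading term of the running remainder at each step):
  leading term -2·x: subtract (-2)·g(x) = 6 - 2·x, leaving 1
The remainder r(x) = 1 ≠ 0 (and deg r < deg g), so g ∤ f, i.e. f ∉ (g).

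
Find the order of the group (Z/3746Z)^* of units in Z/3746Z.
|(Z/3746Z)^*| = 1872

(Z/3746Z)^* consists of the classes a with gcd(a, 3746) = 1, so its order is φ(3746). φ is multiplicative, with φ(p^e) = p^e − p^(e−1). Factorise 3746 = 2 · 1873. Then
  φ(3746) = (2 − 1) · (1873 − 1) = 1 · 1872 = 1872.
Thus |(Z/3746Z)^*| = 1872.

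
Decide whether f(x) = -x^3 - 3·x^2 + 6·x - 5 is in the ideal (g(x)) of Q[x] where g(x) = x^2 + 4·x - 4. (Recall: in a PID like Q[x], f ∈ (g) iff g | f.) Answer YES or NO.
NO

In Q[x] the ideal (g) consists of all multiples of g, so f ∈ (g) iff g | f, i.e. iff the remainder of f on division by g is 0. Divide f by g (g is monic, so eliminate the leading term of the running remainder at each step):
  leading term -x^3: subtract (-x)·g(x) = -x^3 - 4·x^2 + 4·x, leaving x^2 + 2·x - 5
  leading term x^2: subtract (1)·g(x) = x^2 + 4·x - 4, leaving -2·x - 1
The remainder r(x) = -2·x - 1 ≠ 0 (and deg r < deg g), so g ∤ f, i.e. f ∉ (g).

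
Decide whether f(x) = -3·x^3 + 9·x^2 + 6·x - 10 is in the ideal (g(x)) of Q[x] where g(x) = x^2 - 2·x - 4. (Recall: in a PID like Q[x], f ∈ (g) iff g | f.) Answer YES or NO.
NO

In Q[x] the ideal (g) consists of all multiples of g, so f ∈ (g) iff g | f, i.e. iff the remainder of f on division by g is 0. Divide f by g (g is monic, so eliminate the leading term of the running remainder at each step):
  leading term -3·x^3: subtract (-3·x)·g(x) = -3·x^3 + 6·x^2 + 12·x, leaving 3·x^2 - 6·x - 10
  leading term 3·x^2: subtract (3)·g(x) = 3·x^2 - 6·x - 12, leaving 2
The remainder r(x) = 2 ≠ 0 (and deg r < deg g), so g ∤ f, i.e. f ∉ (g).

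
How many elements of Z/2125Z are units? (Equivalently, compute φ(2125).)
Z/2125Z has φ(2125) = 1600 units

An element a ∈ Z/2125Z is a unit iff gcd(a, 2125) = 1, so the number of units is φ(2125). φ is multiplicative, with φ(p^e) = p^e − p^(e−1). Factorise 2125 = 5^3 · 17. Then
  φ(2125) = (5^3 − 5^2) · (17 − 1) = 100 · 16 = 1600.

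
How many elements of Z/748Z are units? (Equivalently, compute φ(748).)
An element a ∈ Z/748Z is a unit iff gcd(a, 748) = 1, so the number of units is φ(748). φ is multiplicative, with φ(p^e) = p^e − p^(e−1). Factorise 748 = 2^2 · 11 · 17. Then
  φ(748) = (2^2 − 2^1) · (11 − 1) · (17 − 1) = 2 · 10 · 16 = 320.

Final answer: Z/748Z has φ(748) = 320 units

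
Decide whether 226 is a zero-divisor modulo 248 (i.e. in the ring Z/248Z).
gcd(226, 248) = 2 > 1, so 226 is not a unit in Z/248Z. In Z/nZ every nonzero non-unit is a zero-divisor: explicitly, take b = 248/gcd = 124 ≠ 0 (mod 248); then 226·124 = 28024 = 113·248, i.e. 226·124 ≡ 0 (mod 248). So 226 is a zero-divisor.

Final answer: YES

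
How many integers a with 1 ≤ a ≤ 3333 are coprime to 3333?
2000

The number of a ∈ {1, ..., 3333} with gcd(a, 3333) = 1 is by definition Euler's totient φ(3333). φ is multiplicative, with φ(p^e) = p^e − p^(e−1). Factorise 3333 = 3 · 11 · 101. Then
  φ(3333) = (3 − 1) · (11 − 1) · (101 − 1) = 2 · 10 · 100 = 2000.
So there are 2000 such integers.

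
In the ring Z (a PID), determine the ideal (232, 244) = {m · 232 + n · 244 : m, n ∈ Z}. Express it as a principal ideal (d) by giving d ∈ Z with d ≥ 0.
(232, 244) = (4); d = 4

In the PID Z, (a, b) is generated by gcd(a, b). Compute gcd(244, 232) with the extended Euclidean algorithm, tracking rows (r, s, t) with s·244 + t·232 = r:
  row A: (244, 1, 0)   [1·244 + 0·232 = 244]
  row B: (232, 0, 1)   [0·244 + 1·232 = 232]
  244 = 1·232 + 12   → row C = row A − 1·row B = (12, 1, −1)   [check: 1·244 − 1·232 = 12]
  232 = 19·12 + 4   → row D = row B − 19·row C = (4, −19, 20)   [check: −19·244 + 20·232 = 4]
  12 = 3·4 + 0   → remainder 0, stop. gcd = 4 (last nonzero row D).
So gcd(232, 244) = 4, with Bézout identity −19·244 + 20·232 = 4. Containment (⊇): the Bézout identity exhibits 4 as an element of (232, 244), giving (4) ⊆ (232, 244). Containment (⊆): since 4 | 232 and 4 | 244 (232 = 4·58, 244 = 4·61), every Z-linear combination of 232 and 244 is divisible by 4, so (232, 244) ⊆ (4). Therefore (232, 244) = (4), d = 4.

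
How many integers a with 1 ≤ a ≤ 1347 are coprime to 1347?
896

The number of a ∈ {1, ..., 1347} with gcd(a, 1347) = 1 is by definition Euler's totient φ(1347). φ is multiplicative, with φ(p^e) = p^e − p^(e−1). Factorise 1347 = 3 · 449. Then
  φ(1347) = (3 − 1) · (449 − 1) = 2 · 448 = 896.
So there are 896 such integers.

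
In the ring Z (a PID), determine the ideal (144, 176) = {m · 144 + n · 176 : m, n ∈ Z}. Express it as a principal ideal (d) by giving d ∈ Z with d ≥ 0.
(144, 176) = (16); d = 16

In the PID Z, (a, b) is generated by gcd(a, b). Compute gcd(176, 144) with the extended Euclidean algorithm, tracking rows (r, s, t) with s·176 + t·144 = r:
  row A: (176, 1, 0)   [1·176 + 0·144 = 176]
  row B: (144, 0, 1)   [0·176 + 1·144 = 144]
  176 = 1·144 + 32   → row C = row A − 1·row B = (32, 1, −1)   [check: 1·176 − 1·144 = 32]
  144 = 4·32 + 16   → row D = row B − 4·row C = (16, −4, 5)   [check: −4·176 + 5·144 = 16]
  32 = 2·16 + 0   → remainder 0, stop. gcd = 16 (last nonzero row D).
So gcd(144, 176) = 16, with Bézout identity −4·176 + 5·144 = 16. Containment (⊇): the Bézout identity exhibits 16 as an element of (144, 176), giving (16) ⊆ (144, 176). Containment (⊆): since 16 | 144 and 16 | 176 (144 = 16·9, 176 = 16·11), every Z-linear combination of 144 and 176 is divisible by 16, so (144, 176) ⊆ (16). Therefore (144, 176) = (16), d = 16.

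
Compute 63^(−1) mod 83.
63^(−1) ≡ 29 (mod 83)

Apply the extended Euclidean algorithm to (83, 63), tracking rows (r, s, t) with s·83 + t·63 = r. Each division r_prev = q·r_cur + r_new produces the new row as (previous row) − q·(current row):
  row A: (83, 1, 0)   [1·83 + 0·63 = 83]
  row B: (63, 0, 1)   [0·83 + 1·63 = 63]
  83 = 1·63 + 20   → row C = row A − 1·row B = (20, 1, −1)   [check: 1·83 − 1·63 = 20]
  63 = 3·20 + 3   → row D = row B − 3·row C = (3, −3, 4)   [check: −3·83 + 4·63 = 3]
  20 = 6·3 + 2   → row E = row C − 6·row D = (2, 19, −25)   [check: 19·83 − 25·63 = 2]
  3 = 1·2 + 1   → row F = row D − 1·row E = (1, −22, 29)   [check: −22·83 + 29·63 = 1]
  2 = 2·1 + 0   → remainder 0, stop. gcd = 1 (last nonzero row F).
The gcd is 1, so 63 is invertible mod 83. The last nonzero row gives −22·83 + 29·63 = 1, so t = 29. So 63^(−1) ≡ 29 (mod 83). Verify: 63 · 29 = 1827 ≡ 1 (mod 83). ✓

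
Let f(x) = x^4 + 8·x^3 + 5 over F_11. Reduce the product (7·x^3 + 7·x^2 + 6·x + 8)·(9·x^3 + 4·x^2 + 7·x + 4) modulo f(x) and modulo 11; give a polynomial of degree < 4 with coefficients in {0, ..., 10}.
Multiply as integer polynomials: a · b = 63·x^6 + 91·x^5 + 131·x^4 + 173·x^3 + 102·x^2 + 80·x + 32. Reducing coefficients mod 11: a · b ≡ 8·x^6 + 3·x^5 + 10·x^4 + 8·x^3 + 3·x^2 + 3·x + 10. Now divide by f(x) = x^4 + 8·x^3 + 5 in F_11[x], eliminating the leading term at each step:
  leading term 8·x^6: subtract (8·x^2)·f(x) = 8·x^6 + 9·x^5 + 7·x^2, leaving 5·x^5 + 10·x^4 + 8·x^3 + 7·x^2 + 3·x + 10 (coefficients mod 11)
  leading term 5·x^5: subtract (5·x)·f(x) = 5·x^5 + 7·x^4 + 3·x, leaving 3·x^4 + 8·x^3 + 7·x^2 + 10 (coefficients mod 11)
  leading term 3·x^4: subtract (3)·f(x) = 3·x^4 + 2·x^3 + 4, leaving 6·x^3 + 7·x^2 + 6 (coefficients mod 11)
The degree is now < 4, so this is the remainder. Hence a · b ≡ 6·x^3 + 7·x^2 + 6 in F_11[x]/(f).

Final answer: a · b ≡ 6·x^3 + 7·x^2 + 6 (mod f(x))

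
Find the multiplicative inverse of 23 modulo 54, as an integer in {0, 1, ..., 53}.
23^(−1) ≡ 47 (mod 54)

Apply the extended Euclidean algorithm to (54, 23), tracking rows (r, s, t) with s·54 + t·23 = r. Each division r_prev = q·r_cur + r_new produces the new row as (previous row) − q·(current row):
  row A: (54, 1, 0)   [1·54 + 0·23 = 54]
  row B: (23, 0, 1)   [0·54 + 1·23 = 23]
  54 = 2·23 + 8   → row C = row A − 2·row B = (8, 1, −2)   [check: 1·54 − 2·23 = 8]
  23 = 2·8 + 7   → row D = row B − 2·row C = (7, −2, 5)   [check: −2·54 + 5·23 = 7]
  8 = 1·7 + 1   → row E = row C − 1·row D = (1, 3, −7)   [check: 3·54 − 7·23 = 1]
  7 = 7·1 + 0   → remainder 0, stop. gcd = 1 (last nonzero row E).
The gcd is 1, so 23 is invertible mod 54. The last nonzero row gives 3·54 − 7·23 = 1, so t = −7. So 23^(−1) ≡ −7 ≡ 47 (mod 54). Verify: 23 · 47 = 1081 ≡ 1 (mod 54). ✓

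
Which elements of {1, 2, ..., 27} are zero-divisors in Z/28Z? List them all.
An element a ∈ Z/28Z (with a ≠ 0) is a zero-divisor iff gcd(a, 28) > 1 (because a is a unit precisely when gcd(a, n) = 1, and in Z/nZ every nonzero, non-unit element is a zero-divisor). Scan a = 1, ..., 27 and keep those with gcd(a, 28) > 1:
  gcd(2, 28) = 2, gcd(4, 28) = 4, gcd(6, 28) = 2, gcd(7, 28) = 7, gcd(8, 28) = 4, gcd(10, 28) = 2, gcd(12, 28) = 4, gcd(14, 28) = 14, gcd(16, 28) = 4, gcd(18, 28) = 2, gcd(20, 28) = 4, gcd(21, 28) = 7, gcd(22, 28) = 2, gcd(24, 28) = 4, gcd(26, 28) = 2.
All other a ∈ {1, ..., 27} have gcd(a, 28) = 1 and are units. So the nonzero zero-divisors are exactly the 15 values of a appearing in this scan.

Final answer: nonzero zero-divisors of Z/28Z = {2, 4, 6, 7, 8, 10, 12, 14, 16, 18, 20, 21, 22, 24, 26}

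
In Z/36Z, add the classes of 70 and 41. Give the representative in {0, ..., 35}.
3

Reduce the summands first: 70 ≡ 34, 41 ≡ 5 (mod 36), so 70 + 41 ≡ 34 + 5 (mod 36). 34 + 5 = 39; 39 = 1·36 + 3, so (70 + 41) mod 36 = 3.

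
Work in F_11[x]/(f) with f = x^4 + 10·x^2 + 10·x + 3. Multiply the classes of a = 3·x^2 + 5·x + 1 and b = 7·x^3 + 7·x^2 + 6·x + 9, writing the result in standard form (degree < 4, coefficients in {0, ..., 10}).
Multiply as integer polynomials: a · b = 21·x^5 + 56·x^4 + 60·x^3 + 64·x^2 + 51·x + 9. Reducing coefficients mod 11: a · b ≡ 10·x^5 + x^4 + 5·x^3 + 9·x^2 + 7·x + 9. Now divide by f(x) = x^4 + 10·x^2 + 10·x + 3 in F_11[x], eliminating the leading term at each step:
  leading term 10·x^5: subtract (10·x)·f(x) = 10·x^5 + x^3 + x^2 + 8·x, leaving x^4 + 4·x^3 + 8·x^2 + 10·x + 9 (coefficients mod 11)
  leading term x^4: subtract (1)·f(x) = x^4 + 10·x^2 + 10·x + 3, leaving 4·x^3 + 9·x^2 + 6 (coefficients mod 11)
The degree is now < 4, so this is the remainder. Hence a · b ≡ 4·x^3 + 9·x^2 + 6 in F_11[x]/(f).

Final answer: a · b ≡ 4·x^3 + 9·x^2 + 6 (mod f(x))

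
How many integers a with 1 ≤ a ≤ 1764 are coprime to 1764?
504

The number of a ∈ {1, ..., 1764} with gcd(a, 1764) = 1 is by definition Euler's totient φ(1764). φ is multiplicative, with φ(p^e) = p^e − p^(e−1). Factorise 1764 = 2^2 · 3^2 · 7^2. Then
  φ(1764) = (2^2 − 2^1) · (3^2 − 3^1) · (7^2 − 7^1) = 2 · 6 · 42 = 504.
So there are 504 such integers.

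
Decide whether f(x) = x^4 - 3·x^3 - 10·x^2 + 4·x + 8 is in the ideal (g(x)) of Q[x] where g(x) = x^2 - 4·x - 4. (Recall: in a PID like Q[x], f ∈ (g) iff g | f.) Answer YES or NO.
YES

In Q[x] the ideal (g) consists of all multiples of g, so f ∈ (g) iff g | f, i.e. iff the remainder of f on division by g is 0. Divide f by g (g is monic, so eliminate the leading term of the running remainder at each step):
  leading term x^4: subtract (x^2)·g(x) = x^4 - 4·x^3 - 4·x^2, leaving x^3 - 6·x^2 + 4·x + 8
  leading term x^3: subtract (x)·g(x) = x^3 - 4·x^2 - 4·x, leaving -2·x^2 + 8·x + 8
  leading term -2·x^2: subtract (-2)·g(x) = -2·x^2 + 8·x + 8, leaving 0
The remainder is 0, so f(x) = g(x) · h(x) with h(x) = x^2 + x - 2. Hence g | f, i.e. f ∈ (g).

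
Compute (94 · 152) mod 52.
Reduce the factors first: 94 ≡ 42, 152 ≡ 48 (mod 52), so 94 · 152 ≡ 42 · 48 (mod 52). 42 · 48 = 2016. Dividing by 52: 2016 = 38·52 + 40. So (94 · 152) mod 52 = 40.

Final answer: 40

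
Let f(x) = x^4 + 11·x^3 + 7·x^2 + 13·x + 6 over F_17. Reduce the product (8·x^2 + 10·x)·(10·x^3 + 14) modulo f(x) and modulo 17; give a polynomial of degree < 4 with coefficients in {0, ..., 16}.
a · b ≡ 13·x^3 + 10·x^2 + 8·x + 5 (mod f(x))

Multiply as integer polynomials: a · b = 80·x^5 + 100·x^4 + 112·x^2 + 140·x. Reducing coefficients mod 17: a · b ≡ 12·x^5 + 15·x^4 + 10·x^2 + 4·x. Now divide by f(x) = x^4 + 11·x^3 + 7·x^2 + 13·x + 6 in F_17[x], eliminating the leading term at each step:
  leading term 12·x^5: subtract (12·x)·f(x) = 12·x^5 + 13·x^4 + 16·x^3 + 3·x^2 + 4·x, leaving 2·x^4 + x^3 + 7·x^2 (coefficients mod 17)
  leading term 2·x^4: subtract (2)·f(x) = 2·x^4 + 5·x^3 + 14·x^2 + 9·x + 12, leaving 13·x^3 + 10·x^2 + 8·x + 5 (coefficients mod 17)
The degree is now < 4, so this is the remainder. Hence a · b ≡ 13·x^3 + 10·x^2 + 8·x + 5 in F_17[x]/(f).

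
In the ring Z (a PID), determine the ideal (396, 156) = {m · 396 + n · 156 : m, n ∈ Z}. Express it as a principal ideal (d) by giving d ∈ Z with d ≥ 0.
(396, 156) = (12); d = 12

In the PID Z, (a, b) is generated by gcd(a, b). Compute gcd(396, 156) with the extended Euclidean algorithm, tracking rows (r, s, t) with s·396 + t·156 = r:
  row A: (396, 1, 0)   [1·396 + 0·156 = 396]
  row B: (156, 0, 1)   [0·396 + 1·156 = 156]
  396 = 2·156 + 84   → row C = row A − 2·row B = (84, 1, −2)   [check: 1·396 − 2·156 = 84]
  156 = 1·84 + 72   → row D = row B − 1·row C = (72, −1, 3)   [check: −1·396 + 3·156 = 72]
  84 = 1·72 + 12   → row E = row C − 1·row D = (12, 2, −5)   [check: 2·396 − 5·156 = 12]
  72 = 6·12 + 0   → remainder 0, stop. gcd = 12 (last nonzero row E).
So gcd(396, 156) = 12, with Bézout identity 2·396 − 5·156 = 12. Containment (⊇): the Bézout identity exhibits 12 as an element of (396, 156), giving (12) ⊆ (396, 156). Containment (⊆): since 12 | 396 and 12 | 156 (396 = 12·33, 156 = 12·13), every Z-linear combination of 396 and 156 is divisible by 12, so (396, 156) ⊆ (12). Therefore (396, 156) = (12), d = 12.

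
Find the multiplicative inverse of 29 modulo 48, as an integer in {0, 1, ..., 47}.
29^(−1) ≡ 5 (mod 48)

Apply the extended Euclidean algorithm to (48, 29), tracking rows (r, s, t) with s·48 + t·29 = r. Each division r_prev = q·r_cur + r_new produces the new row as (previous row) − q·(current row):
  row A: (48, 1, 0)   [1·48 + 0·29 = 48]
  row B: (29, 0, 1)   [0·48 + 1·29 = 29]
  48 = 1·29 + 19   → row C = row A − 1·row B = (19, 1, −1)   [check: 1·48 − 1·29 = 19]
  29 = 1·19 + 10   → row D = row B − 1·row C = (10, −1, 2)   [check: −1·48 + 2·29 = 10]
  19 = 1·10 + 9   → row E = row C − 1·row D = (9, 2, −3)   [check: 2·48 − 3·29 = 9]
  10 = 1·9 + 1   → row F = row D − 1·row E = (1, −3, 5)   [check: −3·48 + 5·29 = 1]
  9 = 9·1 + 0   → remainder 0, stop. gcd = 1 (last nonzero row F).
The gcd is 1, so 29 is invertible mod 48. The last nonzero row gives −3·48 + 5·29 = 1, so t = 5. So 29^(−1) ≡ 5 (mod 48). Verify: 29 · 5 = 145 ≡ 1 (mod 48). ✓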